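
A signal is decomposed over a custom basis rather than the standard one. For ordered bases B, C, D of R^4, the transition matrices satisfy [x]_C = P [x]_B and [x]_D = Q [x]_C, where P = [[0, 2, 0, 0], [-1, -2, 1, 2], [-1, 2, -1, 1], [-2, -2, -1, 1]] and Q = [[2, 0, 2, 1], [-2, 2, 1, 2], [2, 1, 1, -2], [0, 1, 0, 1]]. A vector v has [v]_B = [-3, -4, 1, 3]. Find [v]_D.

Composing the changes, [v]_D = Q P [v]_B.
Q P = [[-4, 6, -3, 3], [-7, -10, -1, 7], [2, 8, 2, 1], [-3, -4, 0, 3]]; applying this to [-3, -4, 1, 3] gives [-6, 81, -33, 34].

[-6, 81, -33, 34]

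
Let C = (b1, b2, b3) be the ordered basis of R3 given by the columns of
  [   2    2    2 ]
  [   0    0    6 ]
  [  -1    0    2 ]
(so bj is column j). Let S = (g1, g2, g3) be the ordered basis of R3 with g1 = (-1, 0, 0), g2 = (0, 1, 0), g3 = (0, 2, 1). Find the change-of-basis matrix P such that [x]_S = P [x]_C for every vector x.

[[-2, -2, -2], [2, 0, 2], [-1, 0, 2]]

Take x = bj: its C-coordinates are the j-th standard unit vector, so P e_j — column j of P — equals [bj]_S.
b1 = -2g1 + 2g2 - g3, giving column 1 = (-2, 2, -1); repeating for each j gives P = [[-2, -2, -2], [2, 0, 2], [-1, 0, 2]].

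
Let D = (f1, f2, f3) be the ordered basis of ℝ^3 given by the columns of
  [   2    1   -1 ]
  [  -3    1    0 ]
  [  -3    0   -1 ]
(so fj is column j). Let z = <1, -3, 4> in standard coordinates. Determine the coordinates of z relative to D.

<0, -3, -4>

We seek scalars with c_1 f1 + ... + c_3 f3 = z; equivalently solve M c = z where the columns of M are f1, ..., f3.
Gaussian elimination on [M | z] yields c = (0, -3, -4).
Check: 0·f1 - 3f2 - 4f3 = <1, -3, 4>.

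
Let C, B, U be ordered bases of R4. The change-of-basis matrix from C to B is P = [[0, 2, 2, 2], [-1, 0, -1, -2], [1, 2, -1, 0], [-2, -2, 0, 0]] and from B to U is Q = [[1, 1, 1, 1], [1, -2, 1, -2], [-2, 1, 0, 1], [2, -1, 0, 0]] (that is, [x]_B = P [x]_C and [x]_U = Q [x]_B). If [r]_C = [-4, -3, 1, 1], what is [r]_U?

[2, -43, 19, -5]

Apply P to get B-coordinates [-2, 1, -11, 14], then Q to get U-coordinates.
The result is [r]_U = [2, -43, 19, -5].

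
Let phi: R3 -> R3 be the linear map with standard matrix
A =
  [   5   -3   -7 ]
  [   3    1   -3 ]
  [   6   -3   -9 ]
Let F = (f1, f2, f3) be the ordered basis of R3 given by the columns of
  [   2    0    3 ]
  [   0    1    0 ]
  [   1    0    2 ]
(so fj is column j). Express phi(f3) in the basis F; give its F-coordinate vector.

Compute phi(f3) = A f3 = (1, 3, 0) in standard coordinates.
Then write this in F-coordinates: solve for y in y_1 f1 + ... + y_3 f3 = (1, 3, 0).
This gives y = (2, 3, -1), which is column 3 of [phi]_F.

(2, 3, -1)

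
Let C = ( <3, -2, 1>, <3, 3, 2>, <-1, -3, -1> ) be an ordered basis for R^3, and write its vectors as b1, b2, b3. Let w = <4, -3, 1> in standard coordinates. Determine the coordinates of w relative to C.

We seek scalars with c_1 b1 + ... + c_3 b3 = w; equivalently solve M c = w where the columns of M are b1, ..., b3.
Gaussian elimination on [M | w] yields c = (3, -3, -4).
Check: 3b1 - 3b2 - 4b3 = <4, -3, 1>.

<3, -3, -4>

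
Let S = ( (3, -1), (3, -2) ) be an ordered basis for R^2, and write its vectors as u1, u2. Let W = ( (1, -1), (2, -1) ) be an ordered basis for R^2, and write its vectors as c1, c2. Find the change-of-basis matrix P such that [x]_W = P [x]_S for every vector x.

Take x = uj: its S-coordinates are the j-th standard unit vector, so P e_j — column j of P — equals [uj]_W.
u1 = -c1 + 2c2, giving column 1 = (-1, 2); repeating for each j gives P = [[-1, 1], [2, 1]].

[[-1, 1], [2, 1]]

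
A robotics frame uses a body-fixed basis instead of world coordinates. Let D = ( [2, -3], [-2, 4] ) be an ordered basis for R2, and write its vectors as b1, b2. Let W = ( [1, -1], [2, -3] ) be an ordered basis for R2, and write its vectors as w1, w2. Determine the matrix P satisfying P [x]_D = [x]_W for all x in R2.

Column j of P is [bj]_W, since P maps D-coordinates to W-coordinates.
Expressing b1 in W: b1 = 0·w1 + w2, so column 1 of P is [0, 1].
Doing the same for each bj gives P = [[0, 2], [1, -2]].

[[0, 2], [1, -2]]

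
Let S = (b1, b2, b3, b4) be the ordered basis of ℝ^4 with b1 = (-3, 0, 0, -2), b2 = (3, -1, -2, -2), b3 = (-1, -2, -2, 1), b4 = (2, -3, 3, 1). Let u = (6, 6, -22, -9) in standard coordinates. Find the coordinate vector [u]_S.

[u]_S is the unique c with M c = u, where M has columns b1, ..., b4.
Solving this 4x4 system gives c = (-1, 4, 1, -4).
Check: -b1 + 4b2 + b3 - 4b4 = (6, 6, -22, -9).

(-1, 4, 1, -4)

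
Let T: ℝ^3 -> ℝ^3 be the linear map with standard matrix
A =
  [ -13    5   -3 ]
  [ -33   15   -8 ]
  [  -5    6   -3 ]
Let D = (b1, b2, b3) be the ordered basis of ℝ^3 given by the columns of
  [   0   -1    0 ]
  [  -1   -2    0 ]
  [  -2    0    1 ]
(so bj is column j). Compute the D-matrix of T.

[[1, 3, 2], [-1, -3, 3], [2, -1, 1]]

Let P have columns b1, ..., b3. Then [T]_D = P^(-1) A P.
Here det P = -1, so P^(-1) is integer; computing A P first and then P^(-1)(A P) gives [[1, 3, 2], [-1, -3, 3], [2, -1, 1]].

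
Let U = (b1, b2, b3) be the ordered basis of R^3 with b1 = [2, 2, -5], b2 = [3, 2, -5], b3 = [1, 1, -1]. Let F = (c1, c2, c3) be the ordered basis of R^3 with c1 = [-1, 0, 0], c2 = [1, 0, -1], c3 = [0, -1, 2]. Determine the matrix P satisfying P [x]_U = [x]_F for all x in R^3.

[[-1, -2, -2], [1, 1, -1], [-2, -2, -1]]

Let M have columns bj and N have columns cj. Then for every x, N [x]_F = x = M [x]_U, so P = N^(-1) M.
Since det N = 1, N^(-1) has integer entries; multiplying gives P = [[-1, -2, -2], [1, 1, -1], [-2, -2, -1]].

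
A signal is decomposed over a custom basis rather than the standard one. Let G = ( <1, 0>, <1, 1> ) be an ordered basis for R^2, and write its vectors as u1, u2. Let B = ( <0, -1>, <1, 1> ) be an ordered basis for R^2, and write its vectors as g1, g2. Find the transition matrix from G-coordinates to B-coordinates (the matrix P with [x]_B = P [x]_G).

[[1, 0], [1, 1]]

Take x = uj: its G-coordinates are the j-th standard unit vector, so P e_j — column j of P — equals [uj]_B.
u1 = g1 + g2, giving column 1 = <1, 1>; repeating for each j gives P = [[1, 0], [1, 1]].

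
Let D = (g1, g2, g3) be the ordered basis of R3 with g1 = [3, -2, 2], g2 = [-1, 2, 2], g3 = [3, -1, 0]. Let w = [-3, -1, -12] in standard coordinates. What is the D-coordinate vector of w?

Write w = c_1 g1 + ... + c_3 g3 and solve for the c_i.
Row-reducing the augmented matrix [M | w] gives c = (-3, -3, 1).
Check: -3g1 - 3g2 + g3 = [-3, -1, -12].

[-3, -3, 1]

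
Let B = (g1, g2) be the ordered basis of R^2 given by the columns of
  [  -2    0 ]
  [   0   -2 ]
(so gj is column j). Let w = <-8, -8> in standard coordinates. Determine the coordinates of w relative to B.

Write w = c_1 g1 + c_2 g2 and solve for the c_i.
System: -2c_1 + 0c_2 = -8, 0c_1 - 2c_2 = -8; solving gives c_1 = 4, c_2 = 4.
Check: 4g1 + 4g2 = <-8, -8>.

<4, 4>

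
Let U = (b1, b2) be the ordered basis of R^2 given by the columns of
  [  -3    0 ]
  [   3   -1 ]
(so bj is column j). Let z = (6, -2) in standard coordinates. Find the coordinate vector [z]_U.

(-2, -4)

Write z = c_1 b1 + c_2 b2 and solve for the c_i.
System: -3c_1 + 0c_2 = 6, 3c_1 - c_2 = -2; solving gives c_1 = -2, c_2 = -4.
Check: -2b1 - 4b2 = (6, -2).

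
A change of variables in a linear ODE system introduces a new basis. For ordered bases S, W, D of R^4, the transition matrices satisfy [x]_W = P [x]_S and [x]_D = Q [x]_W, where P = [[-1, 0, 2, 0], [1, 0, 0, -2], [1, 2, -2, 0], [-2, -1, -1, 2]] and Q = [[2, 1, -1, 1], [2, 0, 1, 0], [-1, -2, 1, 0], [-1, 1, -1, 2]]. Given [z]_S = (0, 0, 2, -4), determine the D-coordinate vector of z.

(10, 4, -24, -12)

Apply P to get W-coordinates (4, 8, -4, -10), then Q to get D-coordinates.
The result is [z]_D = (10, 4, -24, -12).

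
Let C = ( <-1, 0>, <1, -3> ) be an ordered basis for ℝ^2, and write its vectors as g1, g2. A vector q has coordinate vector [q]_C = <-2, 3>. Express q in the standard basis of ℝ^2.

q = M [q]_C, where M has columns g1, g2.
Carrying out the matrix-vector product, q = <5, -9>.

<5, -9>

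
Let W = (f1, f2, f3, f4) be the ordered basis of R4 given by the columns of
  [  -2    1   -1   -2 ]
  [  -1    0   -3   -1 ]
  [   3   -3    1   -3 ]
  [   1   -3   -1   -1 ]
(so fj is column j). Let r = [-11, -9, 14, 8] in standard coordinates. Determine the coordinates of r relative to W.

[2, -3, 2, 1]

[r]_W is the unique c with M c = r, where M has columns f1, ..., f4.
Row-reducing the augmented matrix [M | r] gives c = (2, -3, 2, 1).
Check: 2f1 - 3f2 + 2f3 + f4 = [-11, -9, 14, 8].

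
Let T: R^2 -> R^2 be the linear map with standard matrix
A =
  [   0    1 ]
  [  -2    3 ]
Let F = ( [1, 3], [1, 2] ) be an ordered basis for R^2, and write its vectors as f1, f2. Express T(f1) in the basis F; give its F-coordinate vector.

Column 1 of [T]_F is the F-coordinate vector of T(f1).
In standard coordinates T(f1) = A f1 = [3, 7].
Converting to F: [3, 7] = f1 + 2f2, so the coordinate vector is [1, 2].

[1, 2]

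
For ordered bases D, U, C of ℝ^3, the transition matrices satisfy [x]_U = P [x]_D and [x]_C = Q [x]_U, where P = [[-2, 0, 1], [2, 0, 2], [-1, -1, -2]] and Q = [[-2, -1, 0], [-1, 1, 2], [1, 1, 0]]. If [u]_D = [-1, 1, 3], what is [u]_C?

Apply P to get U-coordinates [5, 4, -6], then Q to get C-coordinates.
The result is [u]_C = [-14, -13, 9].

[-14, -13, 9]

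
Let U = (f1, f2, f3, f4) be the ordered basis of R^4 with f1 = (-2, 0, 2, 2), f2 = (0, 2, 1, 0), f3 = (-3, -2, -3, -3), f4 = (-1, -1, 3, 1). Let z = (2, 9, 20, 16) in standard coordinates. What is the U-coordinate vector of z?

(3, 2, -3, 1)

[z]_U is the unique c with M c = z, where M has columns f1, ..., f4.
Solving this 4x4 system gives c = (3, 2, -3, 1).
Check: 3f1 + 2f2 - 3f3 + f4 = (2, 9, 20, 16).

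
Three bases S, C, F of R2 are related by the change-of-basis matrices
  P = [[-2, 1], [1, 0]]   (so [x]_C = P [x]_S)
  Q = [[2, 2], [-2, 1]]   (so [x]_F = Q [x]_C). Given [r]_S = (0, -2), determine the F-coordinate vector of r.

(-4, 4)

First [r]_C = P [r]_S = (-2, 0).
Then [r]_F = Q [r]_C = (-4, 4).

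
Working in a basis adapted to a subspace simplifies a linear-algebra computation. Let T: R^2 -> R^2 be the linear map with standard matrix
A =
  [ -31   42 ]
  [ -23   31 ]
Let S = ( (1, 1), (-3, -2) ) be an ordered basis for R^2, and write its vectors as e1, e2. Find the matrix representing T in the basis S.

[[2, 3], [-3, -2]]

The j-th column of [T]_S is [T(ej)]_S.
T(e1) = A e1 = (11, 8) = 2e1 - 3e2, so column 1 is (2, -3).
Repeating for e2 and assembling the columns gives [[2, 3], [-3, -2]].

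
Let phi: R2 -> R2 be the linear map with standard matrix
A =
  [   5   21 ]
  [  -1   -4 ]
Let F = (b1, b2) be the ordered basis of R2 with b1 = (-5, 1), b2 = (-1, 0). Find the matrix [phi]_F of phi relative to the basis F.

The j-th column of [phi]_F is [phi(bj)]_F.
phi(b1) = A b1 = (-4, 1) = b1 - b2, so column 1 is (1, -1).
Repeating for b2 and assembling the columns gives [[1, 1], [-1, 0]].

[[1, 1], [-1, 0]]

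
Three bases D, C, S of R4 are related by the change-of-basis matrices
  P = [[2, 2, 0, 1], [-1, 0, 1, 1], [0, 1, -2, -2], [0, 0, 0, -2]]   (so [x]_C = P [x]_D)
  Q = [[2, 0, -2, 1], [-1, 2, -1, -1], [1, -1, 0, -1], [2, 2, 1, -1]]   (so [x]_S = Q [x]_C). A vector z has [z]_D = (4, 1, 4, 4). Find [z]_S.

Apply P to get C-coordinates (14, 4, -15, -8), then Q to get S-coordinates.
The result is [z]_S = (50, 17, 18, 29).

(50, 17, 18, 29)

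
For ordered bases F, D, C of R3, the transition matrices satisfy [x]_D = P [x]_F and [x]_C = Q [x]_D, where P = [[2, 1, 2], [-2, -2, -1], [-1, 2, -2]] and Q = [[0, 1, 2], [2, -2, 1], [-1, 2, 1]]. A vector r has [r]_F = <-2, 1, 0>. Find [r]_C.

First [r]_D = P [r]_F = <-3, 2, 4>.
Then [r]_C = Q [r]_D = <10, -6, 11>.

<10, -6, 11>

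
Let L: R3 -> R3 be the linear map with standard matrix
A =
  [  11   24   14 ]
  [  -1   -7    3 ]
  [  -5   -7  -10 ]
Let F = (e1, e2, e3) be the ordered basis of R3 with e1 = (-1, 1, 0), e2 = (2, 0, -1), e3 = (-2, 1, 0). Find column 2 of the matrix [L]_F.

Compute L(e2) = A e2 = (8, -5, 0) in standard coordinates.
Then write this in F-coordinates: solve for y in y_1 e1 + ... + y_3 e3 = (8, -5, 0).
This gives y = (-2, 0, -3), which is column 2 of [L]_F.

(-2, 0, -3)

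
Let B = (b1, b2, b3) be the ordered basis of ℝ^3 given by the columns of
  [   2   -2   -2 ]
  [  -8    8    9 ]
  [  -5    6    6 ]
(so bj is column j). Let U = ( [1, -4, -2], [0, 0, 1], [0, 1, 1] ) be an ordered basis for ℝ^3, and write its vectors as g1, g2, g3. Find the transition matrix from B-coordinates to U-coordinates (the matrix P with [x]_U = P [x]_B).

[[2, -2, -2], [-1, 2, 1], [0, 0, 1]]

Column j of P is [bj]_U, since P maps B-coordinates to U-coordinates.
Expressing b1 in U: b1 = 2g1 - g2 + 0·g3, so column 1 of P is [2, -1, 0].
Doing the same for each bj gives P = [[2, -2, -2], [-1, 2, 1], [0, 0, 1]].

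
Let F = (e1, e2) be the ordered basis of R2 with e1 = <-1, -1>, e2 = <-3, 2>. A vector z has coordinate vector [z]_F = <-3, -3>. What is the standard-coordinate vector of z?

<12, -3>

z = M [z]_F, where M has columns e1, e2.
Carrying out the matrix-vector product, z = <12, -3>.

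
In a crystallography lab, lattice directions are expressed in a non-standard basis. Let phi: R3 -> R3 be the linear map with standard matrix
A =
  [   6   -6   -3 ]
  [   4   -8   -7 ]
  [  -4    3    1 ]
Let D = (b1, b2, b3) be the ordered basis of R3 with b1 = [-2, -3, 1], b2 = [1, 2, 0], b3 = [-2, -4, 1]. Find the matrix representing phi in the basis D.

The j-th column of [phi]_D is [phi(bj)]_D.
phi(b1) = A b1 = [3, 9, 0] = 3b1 + 3b2 - 3b3, so column 1 is [3, 3, -3].
Repeating for b2, b3 and assembling the columns gives [[3, 0, -1], [3, -2, 3], [-3, 2, -2]].

[[3, 0, -1], [3, -2, 3], [-3, 2, -2]]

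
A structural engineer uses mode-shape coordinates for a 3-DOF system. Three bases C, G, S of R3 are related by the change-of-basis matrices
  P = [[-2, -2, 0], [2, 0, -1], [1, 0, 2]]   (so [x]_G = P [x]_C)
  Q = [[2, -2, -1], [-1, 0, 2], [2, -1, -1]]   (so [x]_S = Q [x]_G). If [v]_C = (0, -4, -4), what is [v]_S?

Apply P to get G-coordinates (8, 4, -8), then Q to get S-coordinates.
The result is [v]_S = (16, -24, 20).

(16, -24, 20)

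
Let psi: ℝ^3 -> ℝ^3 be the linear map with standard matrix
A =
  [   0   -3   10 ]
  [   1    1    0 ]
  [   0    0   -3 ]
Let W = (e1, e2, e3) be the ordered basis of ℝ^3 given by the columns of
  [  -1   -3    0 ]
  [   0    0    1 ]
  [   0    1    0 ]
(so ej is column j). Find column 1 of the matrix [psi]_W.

Compute psi(e1) = A e1 = <0, -1, 0> in standard coordinates.
Then write this in W-coordinates: solve for y in y_1 e1 + ... + y_3 e3 = <0, -1, 0>.
This gives y = <0, 0, -1>, which is column 1 of [psi]_W.

<0, 0, -1>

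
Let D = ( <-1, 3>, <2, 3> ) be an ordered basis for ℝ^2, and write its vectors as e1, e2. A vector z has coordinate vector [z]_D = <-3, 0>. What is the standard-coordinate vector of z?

By definition z = -3e1 + 0·e2.
Summing componentwise gives <3, -9>.

<3, -9>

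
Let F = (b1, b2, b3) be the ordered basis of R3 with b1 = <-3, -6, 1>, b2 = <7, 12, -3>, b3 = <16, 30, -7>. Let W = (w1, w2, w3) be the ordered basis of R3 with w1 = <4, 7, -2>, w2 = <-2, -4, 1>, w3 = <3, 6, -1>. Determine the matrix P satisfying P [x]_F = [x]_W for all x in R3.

Column j of P is [bj]_W, since P maps F-coordinates to W-coordinates.
Expressing b1 in W: b1 = 0·w1 + 0·w2 - w3, so column 1 of P is <0, 0, -1>.
Doing the same for each bj gives P = [[0, 2, 2], [0, 2, -1], [-1, 1, 2]].

[[0, 2, 2], [0, 2, -1], [-1, 1, 2]]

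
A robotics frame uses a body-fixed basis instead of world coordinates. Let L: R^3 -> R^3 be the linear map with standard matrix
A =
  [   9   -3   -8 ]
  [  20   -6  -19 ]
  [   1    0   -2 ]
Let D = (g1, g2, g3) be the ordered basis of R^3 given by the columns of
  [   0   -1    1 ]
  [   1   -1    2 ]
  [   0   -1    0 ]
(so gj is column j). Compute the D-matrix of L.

The j-th column of [L]_D is [L(gj)]_D.
L(g1) = A g1 = <-3, -6, 0> = 0·g1 + 0·g2 - 3g3, so column 1 is <0, 0, -3>.
Repeating for g2, g3 and assembling the columns gives [[0, 2, 3], [0, -1, -1], [-3, 1, 2]].

[[0, 2, 3], [0, -1, -1], [-3, 1, 2]]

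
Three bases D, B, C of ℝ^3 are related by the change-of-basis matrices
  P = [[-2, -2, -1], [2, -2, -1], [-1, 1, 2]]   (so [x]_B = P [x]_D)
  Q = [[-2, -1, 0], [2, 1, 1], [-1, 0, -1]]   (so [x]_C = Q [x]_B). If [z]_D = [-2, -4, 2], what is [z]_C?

Apply P to get B-coordinates [10, 2, 2], then Q to get C-coordinates.
The result is [z]_C = [-22, 24, -12].

[-22, 24, -12]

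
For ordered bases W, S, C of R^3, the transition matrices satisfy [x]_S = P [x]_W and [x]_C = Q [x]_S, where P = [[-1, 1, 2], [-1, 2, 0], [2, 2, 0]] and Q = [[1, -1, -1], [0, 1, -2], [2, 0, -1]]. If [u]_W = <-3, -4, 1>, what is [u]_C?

First [u]_S = P [u]_W = <1, -5, -14>.
Then [u]_C = Q [u]_S = <20, 23, 16>.

<20, 23, 16>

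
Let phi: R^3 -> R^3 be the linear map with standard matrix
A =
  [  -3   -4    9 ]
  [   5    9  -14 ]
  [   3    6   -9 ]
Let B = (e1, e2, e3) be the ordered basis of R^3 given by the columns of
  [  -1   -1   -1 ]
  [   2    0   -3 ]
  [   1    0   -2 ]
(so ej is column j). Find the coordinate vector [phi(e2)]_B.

Column 2 of [phi]_B is the B-coordinate vector of phi(e2).
In standard coordinates phi(e2) = A e2 = [3, -5, -3].
Converting to B: [3, -5, -3] = -e1 - 3e2 + e3, so the coordinate vector is [-1, -3, 1].

[-1, -3, 1]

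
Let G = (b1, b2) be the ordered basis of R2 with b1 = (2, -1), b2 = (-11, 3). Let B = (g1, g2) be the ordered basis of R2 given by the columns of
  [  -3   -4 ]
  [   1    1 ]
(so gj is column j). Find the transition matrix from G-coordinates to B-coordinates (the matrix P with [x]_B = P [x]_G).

Column j of P is [bj]_B, since P maps G-coordinates to B-coordinates.
Expressing b1 in B: b1 = -2g1 + g2, so column 1 of P is (-2, 1).
Doing the same for each bj gives P = [[-2, 1], [1, 2]].

[[-2, 1], [1, 2]]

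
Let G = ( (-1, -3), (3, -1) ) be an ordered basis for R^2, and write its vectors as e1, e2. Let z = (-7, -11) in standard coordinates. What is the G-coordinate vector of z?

Write z = c_1 e1 + c_2 e2 and solve for the c_i.
System: -c_1 + 3c_2 = -7, -3c_1 - c_2 = -11; solving gives c_1 = 4, c_2 = -1.
Check: 4e1 - e2 = (-7, -11).

(4, -1)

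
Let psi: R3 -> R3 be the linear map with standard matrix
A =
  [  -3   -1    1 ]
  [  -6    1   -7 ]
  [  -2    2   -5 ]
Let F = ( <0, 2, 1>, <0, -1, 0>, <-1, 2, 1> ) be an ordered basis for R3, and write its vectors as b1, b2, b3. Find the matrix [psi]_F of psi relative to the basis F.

Let P have columns b1, ..., b3. Then [psi]_F = P^(-1) A P.
Here det P = -1, so P^(-1) is integer; computing A P first and then P^(-1)(A P) gives [[-2, -1, 3], [3, -3, 1], [1, -1, -2]].

[[-2, -1, 3], [3, -3, 1], [1, -1, -2]]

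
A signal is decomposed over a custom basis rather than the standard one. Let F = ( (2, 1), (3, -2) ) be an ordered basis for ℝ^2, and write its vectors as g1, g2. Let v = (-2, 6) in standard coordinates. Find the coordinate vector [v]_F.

(2, -2)

[v]_F is the unique c with M c = v, where M has columns g1, g2.
System: 2c_1 + 3c_2 = -2, c_1 - 2c_2 = 6; solving gives c_1 = 2, c_2 = -2.
Check: 2g1 - 2g2 = (-2, 6).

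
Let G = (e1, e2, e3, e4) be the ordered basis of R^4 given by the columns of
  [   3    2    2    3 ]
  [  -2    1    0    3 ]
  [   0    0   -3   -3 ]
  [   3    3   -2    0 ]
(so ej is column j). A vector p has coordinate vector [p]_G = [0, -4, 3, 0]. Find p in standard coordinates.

[-2, -4, -9, -18]

By definition p = 0·e1 - 4e2 + 3e3 + 0·e4.
Summing componentwise gives [-2, -4, -9, -18].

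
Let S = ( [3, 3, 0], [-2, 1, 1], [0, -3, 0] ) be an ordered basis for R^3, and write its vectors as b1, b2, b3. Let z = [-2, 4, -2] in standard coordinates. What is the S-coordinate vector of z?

[-2, -2, -4]

[z]_S is the unique c with M c = z, where M has columns b1, ..., b3.
Row-reducing the augmented matrix [M | z] gives c = (-2, -2, -4).
Check: -2b1 - 2b2 - 4b3 = [-2, 4, -2].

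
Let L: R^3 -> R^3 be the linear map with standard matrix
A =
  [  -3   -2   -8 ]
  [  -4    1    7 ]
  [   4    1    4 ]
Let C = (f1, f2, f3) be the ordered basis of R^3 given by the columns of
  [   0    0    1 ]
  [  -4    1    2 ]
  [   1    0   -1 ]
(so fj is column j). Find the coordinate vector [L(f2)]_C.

<-1, 1, -2>

Compute L(f2) = A f2 = <-2, 1, 1> in standard coordinates.
Then write this in C-coordinates: solve for y in y_1 f1 + ... + y_3 f3 = <-2, 1, 1>.
This gives y = <-1, 1, -2>, which is column 2 of [L]_C.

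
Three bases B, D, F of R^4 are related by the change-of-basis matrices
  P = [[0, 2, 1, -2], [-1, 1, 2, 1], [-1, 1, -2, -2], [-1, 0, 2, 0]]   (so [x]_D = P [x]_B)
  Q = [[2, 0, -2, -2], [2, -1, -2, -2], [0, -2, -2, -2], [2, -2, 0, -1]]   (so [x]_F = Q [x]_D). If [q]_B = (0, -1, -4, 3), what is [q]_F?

Composing the changes, [q]_F = Q P [q]_B.
Q P = [[4, 2, 2, 0], [5, 1, 0, -1], [6, -4, -4, 2], [3, 2, -4, -6]]; applying this to (0, -1, -4, 3) gives (-10, -4, 26, -4).

(-10, -4, 26, -4)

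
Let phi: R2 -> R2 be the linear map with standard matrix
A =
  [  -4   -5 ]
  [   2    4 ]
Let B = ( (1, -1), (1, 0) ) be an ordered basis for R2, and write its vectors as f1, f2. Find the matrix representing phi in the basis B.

The j-th column of [phi]_B is [phi(fj)]_B.
phi(f1) = A f1 = (1, -2) = 2f1 - f2, so column 1 is (2, -1).
Repeating for f2 and assembling the columns gives [[2, -2], [-1, -2]].

[[2, -2], [-1, -2]]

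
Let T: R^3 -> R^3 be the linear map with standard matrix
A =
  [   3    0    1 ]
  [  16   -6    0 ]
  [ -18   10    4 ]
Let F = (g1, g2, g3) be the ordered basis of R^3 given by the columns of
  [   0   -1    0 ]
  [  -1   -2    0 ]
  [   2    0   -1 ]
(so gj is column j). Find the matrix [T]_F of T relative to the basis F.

Let P have columns g1, ..., g3. Then [T]_F = P^(-1) A P.
Here det P = 1, so P^(-1) is integer; computing A P first and then P^(-1)(A P) gives [[-2, -2, -2], [-2, 3, 1], [-2, -2, 0]].

[[-2, -2, -2], [-2, 3, 1], [-2, -2, 0]]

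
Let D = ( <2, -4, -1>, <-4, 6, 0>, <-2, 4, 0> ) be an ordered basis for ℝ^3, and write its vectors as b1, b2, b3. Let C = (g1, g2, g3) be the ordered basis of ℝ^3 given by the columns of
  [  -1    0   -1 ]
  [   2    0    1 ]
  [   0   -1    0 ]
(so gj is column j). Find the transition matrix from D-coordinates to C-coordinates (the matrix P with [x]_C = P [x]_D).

[[-2, 2, 2], [1, 0, 0], [0, 2, 0]]

Take x = bj: its D-coordinates are the j-th standard unit vector, so P e_j — column j of P — equals [bj]_C.
b1 = -2g1 + g2 + 0·g3, giving column 1 = <-2, 1, 0>; repeating for each j gives P = [[-2, 2, 2], [1, 0, 0], [0, 2, 0]].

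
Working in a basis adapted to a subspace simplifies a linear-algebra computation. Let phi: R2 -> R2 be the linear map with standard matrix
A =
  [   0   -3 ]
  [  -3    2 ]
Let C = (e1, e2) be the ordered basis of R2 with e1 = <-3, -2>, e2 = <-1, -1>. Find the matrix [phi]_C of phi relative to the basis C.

The j-th column of [phi]_C is [phi(ej)]_C.
phi(e1) = A e1 = <6, 5> = -e1 - 3e2, so column 1 is <-1, -3>.
Repeating for e2 and assembling the columns gives [[-1, -2], [-3, 3]].

[[-1, -2], [-3, 3]]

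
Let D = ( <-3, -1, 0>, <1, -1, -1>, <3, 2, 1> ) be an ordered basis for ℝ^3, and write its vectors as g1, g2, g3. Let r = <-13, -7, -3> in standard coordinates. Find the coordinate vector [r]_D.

<0, -1, -4>

We seek scalars with c_1 g1 + ... + c_3 g3 = r; equivalently solve M c = r where the columns of M are g1, ..., g3.
Gaussian elimination on [M | r] yields c = (0, -1, -4).
Check: 0·g1 - g2 - 4g3 = <-13, -7, -3>.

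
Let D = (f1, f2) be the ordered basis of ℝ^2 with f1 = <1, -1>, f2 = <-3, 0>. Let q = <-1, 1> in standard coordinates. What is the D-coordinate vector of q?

Write q = c_1 f1 + c_2 f2 and solve for the c_i.
System: c_1 - 3c_2 = -1, -c_1 + 0c_2 = 1; solving gives c_1 = -1, c_2 = 0.
Check: -f1 + 0·f2 = <-1, 1>.

<-1, 0>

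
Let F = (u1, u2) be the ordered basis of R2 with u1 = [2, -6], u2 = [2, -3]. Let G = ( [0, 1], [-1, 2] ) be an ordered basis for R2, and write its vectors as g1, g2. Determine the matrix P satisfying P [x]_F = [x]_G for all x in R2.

Column j of P is [uj]_G, since P maps F-coordinates to G-coordinates.
Expressing u1 in G: u1 = -2g1 - 2g2, so column 1 of P is [-2, -2].
Doing the same for each uj gives P = [[-2, 1], [-2, -2]].

[[-2, 1], [-2, -2]]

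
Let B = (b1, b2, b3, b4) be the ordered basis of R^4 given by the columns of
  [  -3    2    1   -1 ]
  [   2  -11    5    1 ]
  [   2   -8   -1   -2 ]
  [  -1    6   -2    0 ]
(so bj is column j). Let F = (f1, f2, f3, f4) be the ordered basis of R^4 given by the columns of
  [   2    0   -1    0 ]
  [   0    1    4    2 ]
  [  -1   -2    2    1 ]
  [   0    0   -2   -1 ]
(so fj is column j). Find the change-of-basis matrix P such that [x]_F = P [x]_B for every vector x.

[[-1, 0, 1, 0], [0, 1, 1, 1], [1, -2, 1, 1], [-1, -2, 0, -2]]

Take x = bj: its B-coordinates are the j-th standard unit vector, so P e_j — column j of P — equals [bj]_F.
b1 = -f1 + 0·f2 + f3 - f4, giving column 1 = (-1, 0, 1, -1); repeating for each j gives P = [[-1, 0, 1, 0], [0, 1, 1, 1], [1, -2, 1, 1], [-1, -2, 0, -2]].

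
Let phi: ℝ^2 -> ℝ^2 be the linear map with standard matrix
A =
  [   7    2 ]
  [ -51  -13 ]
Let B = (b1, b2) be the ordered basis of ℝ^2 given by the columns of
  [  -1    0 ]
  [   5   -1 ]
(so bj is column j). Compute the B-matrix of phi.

[[-3, 2], [-1, -3]]

With P the matrix whose columns are b1, b2, [phi]_B = P^(-1) A P.
Column by column: phi(b1) = A b1 = (3, -14); its B-coordinates (-3, -1) give column 1.
Continuing for each basis vector yields [phi]_B = [[-3, 2], [-1, -3]].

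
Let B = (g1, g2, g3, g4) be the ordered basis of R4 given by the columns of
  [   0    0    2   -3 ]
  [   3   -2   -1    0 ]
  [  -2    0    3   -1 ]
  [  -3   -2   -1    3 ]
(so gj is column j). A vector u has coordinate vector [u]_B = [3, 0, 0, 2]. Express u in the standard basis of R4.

[-6, 9, -8, -3]

The coordinates say u = 3g1 + 0·g2 + 0·g3 + 2g4; adding the scaled basis vectors gives [-6, 9, -8, -3].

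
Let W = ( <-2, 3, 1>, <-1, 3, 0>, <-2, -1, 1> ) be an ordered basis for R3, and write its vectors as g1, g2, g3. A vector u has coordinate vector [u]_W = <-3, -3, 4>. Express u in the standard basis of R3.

The coordinates say u = -3g1 - 3g2 + 4g3; adding the scaled basis vectors gives <1, -22, 1>.

<1, -22, 1>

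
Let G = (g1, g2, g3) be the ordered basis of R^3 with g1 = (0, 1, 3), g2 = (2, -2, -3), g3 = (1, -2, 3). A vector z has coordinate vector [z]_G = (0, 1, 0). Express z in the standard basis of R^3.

(2, -2, -3)

z = M [z]_G, where M has columns g1, ..., g3.
Carrying out the matrix-vector product, z = (2, -2, -3).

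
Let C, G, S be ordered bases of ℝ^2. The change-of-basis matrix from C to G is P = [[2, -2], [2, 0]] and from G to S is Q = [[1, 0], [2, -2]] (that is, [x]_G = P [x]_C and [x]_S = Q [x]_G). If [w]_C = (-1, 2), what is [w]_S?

Apply P to get G-coordinates (-6, -2), then Q to get S-coordinates.
The result is [w]_S = (-6, -8).

(-6, -8)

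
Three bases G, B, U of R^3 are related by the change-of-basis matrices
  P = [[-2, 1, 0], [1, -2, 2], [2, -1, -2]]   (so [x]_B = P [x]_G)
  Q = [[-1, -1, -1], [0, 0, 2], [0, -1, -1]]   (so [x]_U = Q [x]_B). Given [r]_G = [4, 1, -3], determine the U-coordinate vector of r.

Composing the changes, [r]_U = Q P [r]_G.
Q P = [[-1, 2, 0], [4, -2, -4], [-3, 3, 0]]; applying this to [4, 1, -3] gives [-2, 26, -9].

[-2, 26, -9]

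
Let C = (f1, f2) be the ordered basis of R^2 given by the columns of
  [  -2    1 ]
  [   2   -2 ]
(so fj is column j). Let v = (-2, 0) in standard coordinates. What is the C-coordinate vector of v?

[v]_C is the unique c with M c = v, where M has columns f1, f2.
System: -2c_1 + c_2 = -2, 2c_1 - 2c_2 = 0; solving gives c_1 = 2, c_2 = 2.
Check: 2f1 + 2f2 = (-2, 0).

(2, 2)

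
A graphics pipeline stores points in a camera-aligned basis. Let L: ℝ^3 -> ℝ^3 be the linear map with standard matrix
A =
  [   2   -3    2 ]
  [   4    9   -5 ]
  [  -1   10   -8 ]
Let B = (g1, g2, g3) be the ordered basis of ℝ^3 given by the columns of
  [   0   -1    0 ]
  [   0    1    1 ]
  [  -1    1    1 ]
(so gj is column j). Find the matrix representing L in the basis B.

[[-3, -3, 2], [2, 3, 1], [3, -3, 3]]

Let P have columns g1, ..., g3. Then [L]_B = P^(-1) A P.
Here det P = 1, so P^(-1) is integer; computing A P first and then P^(-1)(A P) gives [[-3, -3, 2], [2, 3, 1], [3, -3, 3]].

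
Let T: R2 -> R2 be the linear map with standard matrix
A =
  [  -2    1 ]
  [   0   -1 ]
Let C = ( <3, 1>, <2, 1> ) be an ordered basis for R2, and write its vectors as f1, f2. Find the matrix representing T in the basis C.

With P the matrix whose columns are f1, f2, [T]_C = P^(-1) A P.
Column by column: T(f1) = A f1 = <-5, -1>; its C-coordinates <-3, 2> give column 1.
Continuing for each basis vector yields [T]_C = [[-3, -1], [2, 0]].

[[-3, -1], [2, 0]]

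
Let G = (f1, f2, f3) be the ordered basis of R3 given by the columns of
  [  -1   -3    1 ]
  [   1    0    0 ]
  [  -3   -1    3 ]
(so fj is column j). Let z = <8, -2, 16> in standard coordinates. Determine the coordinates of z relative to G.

[z]_G is the unique c with M c = z, where M has columns f1, ..., f3.
Row-reducing the augmented matrix [M | z] gives c = (-2, -1, 3).
Check: -2f1 - f2 + 3f3 = <8, -2, 16>.

<-2, -1, 3>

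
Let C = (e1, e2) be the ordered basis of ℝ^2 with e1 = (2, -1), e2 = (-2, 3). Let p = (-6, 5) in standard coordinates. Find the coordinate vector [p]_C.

(-2, 1)

Write p = c_1 e1 + c_2 e2 and solve for the c_i.
System: 2c_1 - 2c_2 = -6, -c_1 + 3c_2 = 5; solving gives c_1 = -2, c_2 = 1.
Check: -2e1 + e2 = (-6, 5).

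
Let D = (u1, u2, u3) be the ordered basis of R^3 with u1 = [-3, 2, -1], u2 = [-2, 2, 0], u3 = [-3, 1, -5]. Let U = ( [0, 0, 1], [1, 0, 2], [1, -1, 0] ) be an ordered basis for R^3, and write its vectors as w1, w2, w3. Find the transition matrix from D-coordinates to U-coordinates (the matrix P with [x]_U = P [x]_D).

Column j of P is [uj]_U, since P maps D-coordinates to U-coordinates.
Expressing u1 in U: u1 = w1 - w2 - 2w3, so column 1 of P is [1, -1, -2].
Doing the same for each uj gives P = [[1, 0, -1], [-1, 0, -2], [-2, -2, -1]].

[[1, 0, -1], [-1, 0, -2], [-2, -2, -1]]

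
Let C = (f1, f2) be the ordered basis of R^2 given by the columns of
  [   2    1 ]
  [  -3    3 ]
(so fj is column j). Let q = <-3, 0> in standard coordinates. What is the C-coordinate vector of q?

<-1, -1>

[q]_C is the unique c with M c = q, where M has columns f1, f2.
System: 2c_1 + c_2 = -3, -3c_1 + 3c_2 = 0; solving gives c_1 = -1, c_2 = -1.
Check: -f1 - f2 = <-3, 0>.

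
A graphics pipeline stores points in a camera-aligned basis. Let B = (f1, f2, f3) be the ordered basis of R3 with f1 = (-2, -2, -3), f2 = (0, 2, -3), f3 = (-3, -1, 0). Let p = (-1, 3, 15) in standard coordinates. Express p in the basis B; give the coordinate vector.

[p]_B is the unique c with M c = p, where M has columns f1, ..., f3.
Gaussian elimination on [M | p] yields c = (-4, -1, 3).
Check: -4f1 - f2 + 3f3 = (-1, 3, 15).

(-4, -1, 3)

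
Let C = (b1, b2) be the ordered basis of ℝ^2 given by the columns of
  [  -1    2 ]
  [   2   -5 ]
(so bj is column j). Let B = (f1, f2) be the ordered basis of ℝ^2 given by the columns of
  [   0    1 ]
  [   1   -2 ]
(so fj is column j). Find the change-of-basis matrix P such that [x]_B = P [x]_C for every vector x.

[[0, -1], [-1, 2]]

Column j of P is [bj]_B, since P maps C-coordinates to B-coordinates.
Expressing b1 in B: b1 = 0·f1 - f2, so column 1 of P is [0, -1].
Doing the same for each bj gives P = [[0, -1], [-1, 2]].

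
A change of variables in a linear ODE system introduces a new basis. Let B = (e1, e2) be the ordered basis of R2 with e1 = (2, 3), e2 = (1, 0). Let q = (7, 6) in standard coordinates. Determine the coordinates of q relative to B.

[q]_B is the unique c with M c = q, where M has columns e1, e2.
System: 2c_1 + c_2 = 7, 3c_1 + 0c_2 = 6; solving gives c_1 = 2, c_2 = 3.
Check: 2e1 + 3e2 = (7, 6).

(2, 3)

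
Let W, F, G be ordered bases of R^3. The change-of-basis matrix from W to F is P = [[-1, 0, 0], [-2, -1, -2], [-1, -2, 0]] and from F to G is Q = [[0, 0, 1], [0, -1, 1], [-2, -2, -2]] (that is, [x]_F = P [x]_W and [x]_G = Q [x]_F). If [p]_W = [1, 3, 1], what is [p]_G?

[-7, 0, 30]

Apply P to get F-coordinates [-1, -7, -7], then Q to get G-coordinates.
The result is [p]_G = [-7, 0, 30].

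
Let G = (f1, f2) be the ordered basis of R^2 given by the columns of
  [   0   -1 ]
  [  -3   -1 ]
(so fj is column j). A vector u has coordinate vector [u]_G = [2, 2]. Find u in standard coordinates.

[-2, -8]

By definition u = 2f1 + 2f2.
Summing componentwise gives [-2, -8].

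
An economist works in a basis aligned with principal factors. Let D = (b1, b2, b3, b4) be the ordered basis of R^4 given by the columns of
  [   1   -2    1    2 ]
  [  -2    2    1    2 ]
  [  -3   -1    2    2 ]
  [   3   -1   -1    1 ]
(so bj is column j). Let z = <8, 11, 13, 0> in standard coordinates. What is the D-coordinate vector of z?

<-1, 0, 1, 4>

[z]_D is the unique c with M c = z, where M has columns b1, ..., b4.
Row-reducing the augmented matrix [M | z] gives c = (-1, 0, 1, 4).
Check: -b1 + 0·b2 + b3 + 4b4 = <8, 11, 13, 0>.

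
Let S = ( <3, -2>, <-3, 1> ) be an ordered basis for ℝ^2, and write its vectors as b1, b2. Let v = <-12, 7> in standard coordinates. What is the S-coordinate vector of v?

[v]_S is the unique c with M c = v, where M has columns b1, b2.
System: 3c_1 - 3c_2 = -12, -2c_1 + c_2 = 7; solving gives c_1 = -3, c_2 = 1.
Check: -3b1 + b2 = <-12, 7>.

<-3, 1>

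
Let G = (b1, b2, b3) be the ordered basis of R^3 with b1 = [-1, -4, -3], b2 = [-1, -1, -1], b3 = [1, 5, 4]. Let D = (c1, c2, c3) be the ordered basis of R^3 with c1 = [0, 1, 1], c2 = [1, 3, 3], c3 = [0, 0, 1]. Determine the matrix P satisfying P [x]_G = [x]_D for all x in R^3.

[[-1, 2, 2], [-1, -1, 1], [1, 0, -1]]

Let M have columns bj and N have columns cj. Then for every x, N [x]_D = x = M [x]_G, so P = N^(-1) M.
Since det N = -1, N^(-1) has integer entries; multiplying gives P = [[-1, 2, 2], [-1, -1, 1], [1, 0, -1]].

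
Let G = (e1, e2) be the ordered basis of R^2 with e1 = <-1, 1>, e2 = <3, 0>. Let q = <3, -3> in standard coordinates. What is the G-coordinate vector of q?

Write q = c_1 e1 + c_2 e2 and solve for the c_i.
System: -c_1 + 3c_2 = 3, c_1 + 0c_2 = -3; solving gives c_1 = -3, c_2 = 0.
Check: -3e1 + 0·e2 = <3, -3>.

<-3, 0>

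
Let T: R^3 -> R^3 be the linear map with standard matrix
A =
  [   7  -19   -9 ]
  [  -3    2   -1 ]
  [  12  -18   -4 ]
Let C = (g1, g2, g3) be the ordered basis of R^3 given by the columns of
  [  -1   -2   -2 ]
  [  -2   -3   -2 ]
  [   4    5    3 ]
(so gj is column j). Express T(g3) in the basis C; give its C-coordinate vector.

Column 3 of [T]_C is the C-coordinate vector of T(g3).
In standard coordinates T(g3) = A g3 = (-3, -1, 0).
Converting to C: (-3, -1, 0) = -g1 - g2 + 3g3, so the coordinate vector is (-1, -1, 3).

(-1, -1, 3)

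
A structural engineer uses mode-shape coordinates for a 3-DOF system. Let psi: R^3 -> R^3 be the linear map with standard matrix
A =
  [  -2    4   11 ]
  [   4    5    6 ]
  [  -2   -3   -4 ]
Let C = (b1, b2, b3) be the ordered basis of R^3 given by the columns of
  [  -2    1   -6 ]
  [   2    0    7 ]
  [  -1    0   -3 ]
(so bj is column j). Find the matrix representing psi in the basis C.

[[-2, 2, 0], [-3, 2, 1], [0, 0, -1]]

The j-th column of [psi]_C is [psi(bj)]_C.
psi(b1) = A b1 = <1, -4, 2> = -2b1 - 3b2 + 0·b3, so column 1 is <-2, -3, 0>.
Repeating for b2, b3 and assembling the columns gives [[-2, 2, 0], [-3, 2, 1], [0, 0, -1]].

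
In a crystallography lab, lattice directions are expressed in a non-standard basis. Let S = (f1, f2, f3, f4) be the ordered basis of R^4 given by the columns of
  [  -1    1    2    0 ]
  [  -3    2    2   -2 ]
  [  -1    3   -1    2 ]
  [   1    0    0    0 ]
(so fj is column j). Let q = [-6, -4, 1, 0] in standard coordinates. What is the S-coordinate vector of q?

We seek scalars with c_1 f1 + ... + c_4 f4 = q; equivalently solve M c = q where the columns of M are f1, ..., f4.
Solving this 4x4 system gives c = (0, 0, -3, -1).
Check: 0·f1 + 0·f2 - 3f3 - f4 = [-6, -4, 1, 0].

[0, 0, -3, -1]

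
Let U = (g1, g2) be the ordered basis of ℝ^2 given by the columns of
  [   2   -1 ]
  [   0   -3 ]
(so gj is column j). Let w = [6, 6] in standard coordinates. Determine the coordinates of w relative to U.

[2, -2]

[w]_U is the unique c with M c = w, where M has columns g1, g2.
System: 2c_1 - c_2 = 6, 0c_1 - 3c_2 = 6; solving gives c_1 = 2, c_2 = -2.
Check: 2g1 - 2g2 = [6, 6].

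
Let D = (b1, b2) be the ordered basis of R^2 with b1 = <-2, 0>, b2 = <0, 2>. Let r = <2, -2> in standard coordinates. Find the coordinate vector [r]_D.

We seek scalars with c_1 b1 + c_2 b2 = r; equivalently solve M c = r where the columns of M are b1, b2.
System: -2c_1 + 0c_2 = 2, 0c_1 + 2c_2 = -2; solving gives c_1 = -1, c_2 = -1.
Check: -b1 - b2 = <2, -2>.

<-1, -1>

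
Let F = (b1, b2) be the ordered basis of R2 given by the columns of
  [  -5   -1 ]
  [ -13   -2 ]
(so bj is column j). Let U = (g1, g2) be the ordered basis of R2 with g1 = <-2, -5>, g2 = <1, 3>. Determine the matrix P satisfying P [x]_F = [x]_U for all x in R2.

[[2, 1], [-1, 1]]

Column j of P is [bj]_U, since P maps F-coordinates to U-coordinates.
Expressing b1 in U: b1 = 2g1 - g2, so column 1 of P is <2, -1>.
Doing the same for each bj gives P = [[2, 1], [-1, 1]].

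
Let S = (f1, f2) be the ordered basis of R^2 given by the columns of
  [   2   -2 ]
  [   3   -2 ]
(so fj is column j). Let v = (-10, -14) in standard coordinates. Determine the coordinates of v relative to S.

(-4, 1)

Write v = c_1 f1 + c_2 f2 and solve for the c_i.
System: 2c_1 - 2c_2 = -10, 3c_1 - 2c_2 = -14; solving gives c_1 = -4, c_2 = 1.
Check: -4f1 + f2 = (-10, -14).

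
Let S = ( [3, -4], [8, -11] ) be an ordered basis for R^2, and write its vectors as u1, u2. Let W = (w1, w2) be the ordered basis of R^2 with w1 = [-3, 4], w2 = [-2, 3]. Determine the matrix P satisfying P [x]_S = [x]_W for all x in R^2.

Column j of P is [uj]_W, since P maps S-coordinates to W-coordinates.
Expressing u1 in W: u1 = -w1 + 0·w2, so column 1 of P is [-1, 0].
Doing the same for each uj gives P = [[-1, -2], [0, -1]].

[[-1, -2], [0, -1]]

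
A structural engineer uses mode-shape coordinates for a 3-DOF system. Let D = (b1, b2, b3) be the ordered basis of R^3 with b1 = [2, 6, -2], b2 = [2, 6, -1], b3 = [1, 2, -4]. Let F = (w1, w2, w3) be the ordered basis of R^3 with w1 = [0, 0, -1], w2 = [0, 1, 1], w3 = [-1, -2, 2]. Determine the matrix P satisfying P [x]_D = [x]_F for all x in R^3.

[[0, -1, 2], [2, 2, 0], [-2, -2, -1]]

Let M have columns bj and N have columns wj. Then for every x, N [x]_F = x = M [x]_D, so P = N^(-1) M.
Since det N = -1, N^(-1) has integer entries; multiplying gives P = [[0, -1, 2], [2, 2, 0], [-2, -2, -1]].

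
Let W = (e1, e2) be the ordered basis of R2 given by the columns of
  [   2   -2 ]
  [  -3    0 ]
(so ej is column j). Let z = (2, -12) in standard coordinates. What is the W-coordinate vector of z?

(4, 3)

[z]_W is the unique c with M c = z, where M has columns e1, e2.
System: 2c_1 - 2c_2 = 2, -3c_1 + 0c_2 = -12; solving gives c_1 = 4, c_2 = 3.
Check: 4e1 + 3e2 = (2, -12).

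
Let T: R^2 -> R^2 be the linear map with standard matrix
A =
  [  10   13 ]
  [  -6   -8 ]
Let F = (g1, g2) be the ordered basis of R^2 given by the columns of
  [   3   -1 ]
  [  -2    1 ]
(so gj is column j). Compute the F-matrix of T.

[[2, 1], [2, 0]]

With P the matrix whose columns are g1, g2, [T]_F = P^(-1) A P.
Column by column: T(g1) = A g1 = [4, -2]; its F-coordinates [2, 2] give column 1.
Continuing for each basis vector yields [T]_F = [[2, 1], [2, 0]].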